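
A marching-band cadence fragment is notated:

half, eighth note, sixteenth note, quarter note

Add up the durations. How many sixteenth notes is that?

15

In sixteenth notes: half = 8; eighth note = 2; sixteenth note = 1; quarter note = 4.
Total: 8 + 2 + 1 + 4 = 15 sixteenth notes.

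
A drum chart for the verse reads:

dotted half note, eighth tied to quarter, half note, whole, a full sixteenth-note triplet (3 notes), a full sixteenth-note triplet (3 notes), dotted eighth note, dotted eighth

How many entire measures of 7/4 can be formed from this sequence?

One bar of 7/4 = 28 sixteenth notes.
Each duration in sixteenth notes: dotted half note = 12; eighth tied to quarter (eighth + quarter) = 6; half note = 8; whole = 16; a full sixteenth-note triplet (3 notes) (three triplet sixteenths span one eighth) = 2; a full sixteenth-note triplet (3 notes) (three triplet sixteenths span one eighth) = 2; dotted eighth note = 3; dotted eighth = 3.
Sum: 12 + 6 + 8 + 16 + 2 + 2 + 3 + 3 = 52.
52 ÷ 28 = 1 complete bar with 24 left over.

1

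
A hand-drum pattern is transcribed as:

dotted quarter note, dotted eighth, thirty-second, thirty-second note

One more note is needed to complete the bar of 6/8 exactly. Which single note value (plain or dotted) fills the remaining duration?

eighth note

The bar of 6/8 = 24 thirty-second notes.
Express everything in thirty-second notes: dotted quarter note = 12; dotted eighth = 6; thirty-second = 1; thirty-second note = 1.
Sum: 12 + 6 + 1 + 1 = 20.
Remaining: 24 − 20 = 4 thirty-second notes, which is a eighth note.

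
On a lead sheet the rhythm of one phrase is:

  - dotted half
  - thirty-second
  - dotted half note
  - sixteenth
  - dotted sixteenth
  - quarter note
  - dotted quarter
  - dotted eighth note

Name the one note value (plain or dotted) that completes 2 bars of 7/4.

whole note

2 bars of 7/4 = 112 thirty-second notes.
Convert each value to thirty-second notes: dotted half = 24; thirty-second = 1; dotted half note = 24; sixteenth = 2; dotted sixteenth = 3; quarter note = 8; dotted quarter = 12; dotted eighth note = 6.
Altogether 24 + 1 + 24 + 2 + 3 + 8 + 12 + 6 = 80.
Remaining: 112 − 80 = 32 thirty-second notes, which is a whole note.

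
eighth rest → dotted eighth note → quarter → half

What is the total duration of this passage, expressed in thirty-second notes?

Each duration in thirty-second notes: eighth rest = 4; dotted eighth note = 6; quarter = 8; half = 16.
Total: 4 + 6 + 8 + 16 = 34 thirty-second notes.

34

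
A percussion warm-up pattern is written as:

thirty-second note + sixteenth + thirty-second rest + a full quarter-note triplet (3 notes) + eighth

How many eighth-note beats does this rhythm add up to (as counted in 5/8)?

One eighth-note beat = 4 thirty-second notes.
In thirty-second notes: thirty-second note = 1; sixteenth = 2; thirty-second rest = 1; a full quarter-note triplet (3 notes) (three triplet quarters span one half) = 16; eighth = 4.
Adding: 1 + 2 + 1 + 16 + 4 = 24.
24 ÷ 4 = 6 beats.

6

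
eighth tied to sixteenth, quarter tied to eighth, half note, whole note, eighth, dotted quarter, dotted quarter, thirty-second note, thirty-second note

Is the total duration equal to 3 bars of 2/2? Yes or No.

Yes

One bar of 2/2 = 32 thirty-second notes, so 3 bars = 96.
Working in thirty-second notes: eighth tied to sixteenth (eighth + sixteenth) = 6; quarter tied to eighth (quarter + eighth) = 12; half note = 16; whole note = 32; eighth = 4; dotted quarter = 12; dotted quarter = 12; thirty-second note = 1; thirty-second note = 1.
Sum: 6 + 12 + 16 + 32 + 4 + 12 + 12 + 1 + 1 = 96.
96 equals 96, so the answer is Yes.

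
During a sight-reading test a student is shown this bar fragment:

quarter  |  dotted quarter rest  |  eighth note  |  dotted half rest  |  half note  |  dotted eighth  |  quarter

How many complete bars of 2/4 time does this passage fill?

4

One bar of 2/4 = 8 sixteenth notes.
Working in sixteenth notes: quarter = 4; dotted quarter rest = 6; eighth note = 2; dotted half rest = 12; half note = 8; dotted eighth = 3; quarter = 4.
Sum: 4 + 6 + 2 + 12 + 8 + 3 + 4 = 39.
39 ÷ 8 = 4 complete bars with 7 left over.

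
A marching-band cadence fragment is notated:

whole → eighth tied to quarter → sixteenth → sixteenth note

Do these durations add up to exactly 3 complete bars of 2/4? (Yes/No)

One bar of 2/4 = 8 sixteenth notes, so 3 bars = 24.
Express everything in sixteenth notes: whole = 16; eighth tied to quarter (eighth + quarter) = 6; sixteenth = 1; sixteenth note = 1.
Adding: 16 + 6 + 1 + 1 = 24.
24 equals 24, so the answer is Yes.

Yes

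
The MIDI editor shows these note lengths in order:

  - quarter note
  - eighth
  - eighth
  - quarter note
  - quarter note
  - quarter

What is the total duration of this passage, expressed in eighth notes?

Convert each value to eighth notes: quarter note = 2; eighth = 1; eighth = 1; quarter note = 2; quarter note = 2; quarter = 2.
Total: 2 + 1 + 1 + 2 + 2 + 2 = 10 eighth notes.

10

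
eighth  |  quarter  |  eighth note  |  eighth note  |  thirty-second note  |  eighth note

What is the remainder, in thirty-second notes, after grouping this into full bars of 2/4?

9

One bar of 2/4 = 16 thirty-second notes.
Convert each value to thirty-second notes: eighth = 4; quarter = 8; eighth note = 4; eighth note = 4; thirty-second note = 1; eighth note = 4.
Altogether 4 + 8 + 4 + 4 + 1 + 4 = 25.
25 ÷ 16 = 1 complete bar with 9 thirty-second notes remaining.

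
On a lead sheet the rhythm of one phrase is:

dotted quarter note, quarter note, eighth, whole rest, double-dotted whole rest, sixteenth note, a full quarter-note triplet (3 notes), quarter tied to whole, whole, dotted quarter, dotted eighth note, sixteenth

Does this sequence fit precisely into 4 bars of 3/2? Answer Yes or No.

No

One bar of 3/2 = 24 sixteenth notes, so 4 bars = 96.
Express everything in sixteenth notes: dotted quarter note = 6; quarter note = 4; eighth = 2; whole rest = 16; double-dotted whole rest = 28; sixteenth note = 1; a full quarter-note triplet (3 notes) (three triplet quarters span one half) = 8; quarter tied to whole (quarter + whole) = 20; whole = 16; dotted quarter = 6; dotted eighth note = 3; sixteenth = 1.
Adding: 6 + 4 + 2 + 16 + 28 + 1 + 8 + 20 + 16 + 6 + 3 + 1 = 111.
111 exceeds 96, so the answer is No.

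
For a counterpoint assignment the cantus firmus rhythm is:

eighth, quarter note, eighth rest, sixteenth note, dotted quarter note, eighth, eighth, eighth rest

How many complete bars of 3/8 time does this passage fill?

One bar of 3/8 = 6 sixteenth notes.
Each duration in sixteenth notes: eighth = 2; quarter note = 4; eighth rest = 2; sixteenth note = 1; dotted quarter note = 6; eighth = 2; eighth = 2; eighth rest = 2.
Sum: 2 + 4 + 2 + 1 + 6 + 2 + 2 + 2 = 21.
21 ÷ 6 = 3 complete bars with 3 left over.

3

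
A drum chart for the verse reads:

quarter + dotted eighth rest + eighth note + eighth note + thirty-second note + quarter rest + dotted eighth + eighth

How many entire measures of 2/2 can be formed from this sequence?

1

One bar of 2/2 = 32 thirty-second notes.
In thirty-second notes: quarter = 8; dotted eighth rest = 6; eighth note = 4; eighth note = 4; thirty-second note = 1; quarter rest = 8; dotted eighth = 6; eighth = 4.
Adding: 8 + 6 + 4 + 4 + 1 + 8 + 6 + 4 = 41.
41 ÷ 32 = 1 complete bar with 9 left over.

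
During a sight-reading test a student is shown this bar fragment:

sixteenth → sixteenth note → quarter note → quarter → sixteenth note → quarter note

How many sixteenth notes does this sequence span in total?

Each duration in sixteenth notes: sixteenth = 1; sixteenth note = 1; quarter note = 4; quarter = 4; sixteenth note = 1; quarter note = 4.
Adding: 1 + 1 + 4 + 4 + 1 + 4 = 15 sixteenth notes.

15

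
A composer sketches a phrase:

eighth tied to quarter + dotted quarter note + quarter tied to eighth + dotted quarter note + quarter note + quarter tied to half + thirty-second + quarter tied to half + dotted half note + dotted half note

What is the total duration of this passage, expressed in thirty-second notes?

Each duration in thirty-second notes: eighth tied to quarter (eighth + quarter) = 12; dotted quarter note = 12; quarter tied to eighth (quarter + eighth) = 12; dotted quarter note = 12; quarter note = 8; quarter tied to half (quarter + half) = 24; thirty-second = 1; quarter tied to half (quarter + half) = 24; dotted half note = 24; dotted half note = 24.
Adding: 12 + 12 + 12 + 12 + 8 + 24 + 1 + 24 + 24 + 24 = 153 thirty-second notes.

153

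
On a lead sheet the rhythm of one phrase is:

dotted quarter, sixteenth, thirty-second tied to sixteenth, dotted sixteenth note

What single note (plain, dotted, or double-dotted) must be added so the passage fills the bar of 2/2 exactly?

dotted quarter note

The bar of 2/2 = 32 thirty-second notes.
Express everything in thirty-second notes: dotted quarter = 12; sixteenth = 2; thirty-second tied to sixteenth (thirty-second + sixteenth) = 3; dotted sixteenth note = 3.
Sum: 12 + 2 + 3 + 3 = 20.
Remaining: 32 − 20 = 12 thirty-second notes, which is a dotted quarter note.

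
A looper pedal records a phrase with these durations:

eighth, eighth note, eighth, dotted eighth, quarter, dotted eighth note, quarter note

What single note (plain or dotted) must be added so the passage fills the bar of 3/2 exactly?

quarter note

The bar of 3/2 = 24 sixteenth notes.
Working in sixteenth notes: eighth = 2; eighth note = 2; eighth = 2; dotted eighth = 3; quarter = 4; dotted eighth note = 3; quarter note = 4.
Adding: 2 + 2 + 2 + 3 + 4 + 3 + 4 = 20.
Remaining: 24 − 20 = 4 sixteenth notes, which is a quarter note.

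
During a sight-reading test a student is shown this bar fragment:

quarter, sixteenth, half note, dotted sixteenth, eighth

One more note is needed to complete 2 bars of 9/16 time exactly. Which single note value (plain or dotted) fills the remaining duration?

2 bars of 9/16 = 36 thirty-second notes.
Working in thirty-second notes: quarter = 8; sixteenth = 2; half note = 16; dotted sixteenth = 3; eighth = 4.
Altogether 8 + 2 + 16 + 3 + 4 = 33.
Remaining: 36 − 33 = 3 thirty-second notes, which is a dotted sixteenth note.

dotted sixteenth note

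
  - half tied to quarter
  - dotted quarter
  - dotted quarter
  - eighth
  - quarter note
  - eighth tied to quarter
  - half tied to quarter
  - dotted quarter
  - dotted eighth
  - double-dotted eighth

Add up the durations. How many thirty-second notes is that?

121

Convert each value to thirty-second notes: half tied to quarter (half + quarter) = 24; dotted quarter = 12; dotted quarter = 12; eighth = 4; quarter note = 8; eighth tied to quarter (eighth + quarter) = 12; half tied to quarter (half + quarter) = 24; dotted quarter = 12; dotted eighth = 6; double-dotted eighth = 7.
Altogether 24 + 12 + 12 + 4 + 8 + 12 + 24 + 12 + 6 + 7 = 121 thirty-second notes.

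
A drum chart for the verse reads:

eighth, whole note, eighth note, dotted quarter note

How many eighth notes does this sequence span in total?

Express everything in eighth notes: eighth = 1; whole note = 8; eighth note = 1; dotted quarter note = 3.
Adding: 1 + 8 + 1 + 3 = 13 eighth notes.

13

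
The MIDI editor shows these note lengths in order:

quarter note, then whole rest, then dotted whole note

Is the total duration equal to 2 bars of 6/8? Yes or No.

One bar of 6/8 = 3 quarter notes, so 2 bars = 6.
Each duration in quarter notes: quarter note = 1; whole rest = 4; dotted whole note = 6.
Sum: 1 + 4 + 6 = 11.
11 exceeds 6, so the answer is No.

No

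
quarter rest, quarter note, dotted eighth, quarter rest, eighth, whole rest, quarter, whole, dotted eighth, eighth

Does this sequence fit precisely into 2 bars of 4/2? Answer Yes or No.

No

One bar of 4/2 = 32 sixteenth notes, so 2 bars = 64.
Working in sixteenth notes: quarter rest = 4; quarter note = 4; dotted eighth = 3; quarter rest = 4; eighth = 2; whole rest = 16; quarter = 4; whole = 16; dotted eighth = 3; eighth = 2.
Altogether 4 + 4 + 3 + 4 + 2 + 16 + 4 + 16 + 3 + 2 = 58.
58 falls short of 64, so the answer is No.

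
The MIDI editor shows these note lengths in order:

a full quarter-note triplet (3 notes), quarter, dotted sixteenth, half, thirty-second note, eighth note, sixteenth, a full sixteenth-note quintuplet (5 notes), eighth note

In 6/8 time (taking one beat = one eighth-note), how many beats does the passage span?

15.5

One eighth-note beat = 4 thirty-second notes.
Each duration in thirty-second notes: a full quarter-note triplet (3 notes) (three triplet quarters span one half) = 16; quarter = 8; dotted sixteenth = 3; half = 16; thirty-second note = 1; eighth note = 4; sixteenth = 2; a full sixteenth-note quintuplet (5 notes) (five quintuplet sixteenths span one quarter) = 8; eighth note = 4.
Sum: 16 + 8 + 3 + 16 + 1 + 4 + 2 + 8 + 4 = 62.
62 ÷ 4 = 15.5 beats.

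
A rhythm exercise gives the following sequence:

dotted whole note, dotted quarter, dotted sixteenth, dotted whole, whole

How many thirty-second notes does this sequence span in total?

143

Express everything in thirty-second notes: dotted whole note = 48; dotted quarter = 12; dotted sixteenth = 3; dotted whole = 48; whole = 32.
Adding: 48 + 12 + 3 + 48 + 32 = 143 thirty-second notes.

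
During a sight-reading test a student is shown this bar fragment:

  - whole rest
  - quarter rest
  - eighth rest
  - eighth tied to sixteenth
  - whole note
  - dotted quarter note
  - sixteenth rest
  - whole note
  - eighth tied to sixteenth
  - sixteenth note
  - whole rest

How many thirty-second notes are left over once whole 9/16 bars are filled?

6

One bar of 9/16 = 9 sixteenth notes.
Express everything in sixteenth notes: whole rest = 16; quarter rest = 4; eighth rest = 2; eighth tied to sixteenth (eighth + sixteenth) = 3; whole note = 16; dotted quarter note = 6; sixteenth rest = 1; whole note = 16; eighth tied to sixteenth (eighth + sixteenth) = 3; sixteenth note = 1; whole rest = 16.
Total: 16 + 4 + 2 + 3 + 16 + 6 + 1 + 16 + 3 + 1 + 16 = 84.
84 ÷ 9 = 9 complete bars with 3 sixteenth notes remaining = 6 thirty-second notes.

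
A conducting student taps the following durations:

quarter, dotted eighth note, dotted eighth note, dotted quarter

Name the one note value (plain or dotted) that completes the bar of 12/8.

half note

The bar of 12/8 = 24 sixteenth notes.
Each duration in sixteenth notes: quarter = 4; dotted eighth note = 3; dotted eighth note = 3; dotted quarter = 6.
Sum: 4 + 3 + 3 + 6 = 16.
Remaining: 24 − 16 = 8 sixteenth notes, which is a half note.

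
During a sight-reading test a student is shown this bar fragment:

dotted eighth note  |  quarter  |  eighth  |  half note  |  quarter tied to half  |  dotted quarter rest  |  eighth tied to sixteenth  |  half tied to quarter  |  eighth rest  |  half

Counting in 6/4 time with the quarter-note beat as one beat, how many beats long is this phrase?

One quarter-note beat = 4 sixteenth notes.
Working in sixteenth notes: dotted eighth note = 3; quarter = 4; eighth = 2; half note = 8; quarter tied to half (quarter + half) = 12; dotted quarter rest = 6; eighth tied to sixteenth (eighth + sixteenth) = 3; half tied to quarter (half + quarter) = 12; eighth rest = 2; half = 8.
Total: 3 + 4 + 2 + 8 + 12 + 6 + 3 + 12 + 2 + 8 = 60.
60 ÷ 4 = 15 beats.

15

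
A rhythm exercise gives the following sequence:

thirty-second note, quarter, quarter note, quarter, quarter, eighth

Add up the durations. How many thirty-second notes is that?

In thirty-second notes: thirty-second note = 1; quarter = 8; quarter note = 8; quarter = 8; quarter = 8; eighth = 4.
Total: 1 + 8 + 8 + 8 + 8 + 4 = 37 thirty-second notes.

37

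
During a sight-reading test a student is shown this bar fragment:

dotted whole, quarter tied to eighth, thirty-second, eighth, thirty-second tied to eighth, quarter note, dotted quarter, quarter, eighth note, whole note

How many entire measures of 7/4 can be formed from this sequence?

2

One bar of 7/4 = 56 thirty-second notes.
Convert each value to thirty-second notes: dotted whole = 48; quarter tied to eighth (quarter + eighth) = 12; thirty-second = 1; eighth = 4; thirty-second tied to eighth (thirty-second + eighth) = 5; quarter note = 8; dotted quarter = 12; quarter = 8; eighth note = 4; whole note = 32.
Altogether 48 + 12 + 1 + 4 + 5 + 8 + 12 + 8 + 4 + 32 = 134.
134 ÷ 56 = 2 complete bars with 22 left over.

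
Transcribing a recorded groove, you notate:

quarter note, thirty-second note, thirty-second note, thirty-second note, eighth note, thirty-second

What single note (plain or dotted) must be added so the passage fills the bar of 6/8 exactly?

quarter note

The bar of 6/8 = 24 thirty-second notes.
Each duration in thirty-second notes: quarter note = 8; thirty-second note = 1; thirty-second note = 1; thirty-second note = 1; eighth note = 4; thirty-second = 1.
Sum: 8 + 1 + 1 + 1 + 4 + 1 = 16.
Remaining: 24 − 16 = 8 thirty-second notes, which is a quarter note.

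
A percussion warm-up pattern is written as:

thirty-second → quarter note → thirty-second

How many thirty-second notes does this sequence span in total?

10

Convert each value to thirty-second notes: thirty-second = 1; quarter note = 8; thirty-second = 1.
Adding: 1 + 8 + 1 = 10 thirty-second notes.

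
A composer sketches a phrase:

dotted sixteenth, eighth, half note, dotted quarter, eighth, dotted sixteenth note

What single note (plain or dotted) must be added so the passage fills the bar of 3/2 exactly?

dotted eighth note

The bar of 3/2 = 48 thirty-second notes.
Express everything in thirty-second notes: dotted sixteenth = 3; eighth = 4; half note = 16; dotted quarter = 12; eighth = 4; dotted sixteenth note = 3.
Altogether 3 + 4 + 16 + 12 + 4 + 3 = 42.
Remaining: 48 − 42 = 6 thirty-second notes, which is a dotted eighth note.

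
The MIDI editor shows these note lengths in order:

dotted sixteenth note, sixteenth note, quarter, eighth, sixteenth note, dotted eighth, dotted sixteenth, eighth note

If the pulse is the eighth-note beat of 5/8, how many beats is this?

8

One eighth-note beat = 4 thirty-second notes.
Each duration in thirty-second notes: dotted sixteenth note = 3; sixteenth note = 2; quarter = 8; eighth = 4; sixteenth note = 2; dotted eighth = 6; dotted sixteenth = 3; eighth note = 4.
Adding: 3 + 2 + 8 + 4 + 2 + 6 + 3 + 4 = 32.
32 ÷ 4 = 8 beats.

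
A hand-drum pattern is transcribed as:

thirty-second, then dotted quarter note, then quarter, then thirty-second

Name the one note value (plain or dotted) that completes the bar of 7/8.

dotted eighth note

The bar of 7/8 = 28 thirty-second notes.
Express everything in thirty-second notes: thirty-second = 1; dotted quarter note = 12; quarter = 8; thirty-second = 1.
Total: 1 + 12 + 8 + 1 = 22.
Remaining: 28 − 22 = 6 thirty-second notes, which is a dotted eighth note.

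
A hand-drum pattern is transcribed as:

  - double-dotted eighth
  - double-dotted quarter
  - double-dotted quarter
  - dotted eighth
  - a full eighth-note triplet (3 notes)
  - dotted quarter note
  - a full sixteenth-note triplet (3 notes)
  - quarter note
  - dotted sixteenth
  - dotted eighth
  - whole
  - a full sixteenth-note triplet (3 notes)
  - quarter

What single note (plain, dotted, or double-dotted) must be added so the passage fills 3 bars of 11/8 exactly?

dotted eighth note

3 bars of 11/8 = 132 thirty-second notes.
Express everything in thirty-second notes: double-dotted eighth = 7; double-dotted quarter = 14; double-dotted quarter = 14; dotted eighth = 6; a full eighth-note triplet (3 notes) (three triplet eighths span one quarter) = 8; dotted quarter note = 12; a full sixteenth-note triplet (3 notes) (three triplet sixteenths span one eighth) = 4; quarter note = 8; dotted sixteenth = 3; dotted eighth = 6; whole = 32; a full sixteenth-note triplet (3 notes) (three triplet sixteenths span one eighth) = 4; quarter = 8.
Altogether 7 + 14 + 14 + 6 + 8 + 12 + 4 + 8 + 3 + 6 + 32 + 4 + 8 = 126.
Remaining: 132 − 126 = 6 thirty-second notes, which is a dotted eighth note.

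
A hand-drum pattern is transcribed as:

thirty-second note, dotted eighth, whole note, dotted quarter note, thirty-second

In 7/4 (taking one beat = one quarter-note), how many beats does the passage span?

One quarter-note beat = 8 thirty-second notes.
Convert each value to thirty-second notes: thirty-second note = 1; dotted eighth = 6; whole note = 32; dotted quarter note = 12; thirty-second = 1.
Adding: 1 + 6 + 32 + 12 + 1 = 52.
52 ÷ 8 = 6.5 beats.

6.5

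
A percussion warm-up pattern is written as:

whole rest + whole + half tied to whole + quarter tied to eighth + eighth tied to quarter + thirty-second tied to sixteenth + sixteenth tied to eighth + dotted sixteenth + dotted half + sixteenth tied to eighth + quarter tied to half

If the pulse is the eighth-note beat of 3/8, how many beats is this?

50.5

One eighth-note beat = 4 thirty-second notes.
Each duration in thirty-second notes: whole rest = 32; whole = 32; half tied to whole (half + whole) = 48; quarter tied to eighth (quarter + eighth) = 12; eighth tied to quarter (eighth + quarter) = 12; thirty-second tied to sixteenth (thirty-second + sixteenth) = 3; sixteenth tied to eighth (sixteenth + eighth) = 6; dotted sixteenth = 3; dotted half = 24; sixteenth tied to eighth (sixteenth + eighth) = 6; quarter tied to half (quarter + half) = 24.
Adding: 32 + 32 + 48 + 12 + 12 + 3 + 6 + 3 + 24 + 6 + 24 = 202.
202 ÷ 4 = 50.5 beats.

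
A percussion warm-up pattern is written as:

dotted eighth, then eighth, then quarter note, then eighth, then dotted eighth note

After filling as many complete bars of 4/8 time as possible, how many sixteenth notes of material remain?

One bar of 4/8 = 8 sixteenth notes.
Convert each value to sixteenth notes: dotted eighth = 3; eighth = 2; quarter note = 4; eighth = 2; dotted eighth note = 3.
Sum: 3 + 2 + 4 + 2 + 3 = 14.
14 ÷ 8 = 1 complete bar with 6 sixteenth notes remaining.

6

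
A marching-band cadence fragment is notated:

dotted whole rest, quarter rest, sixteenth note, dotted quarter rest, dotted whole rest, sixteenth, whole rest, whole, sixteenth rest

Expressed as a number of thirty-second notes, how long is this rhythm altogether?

186

Each duration in thirty-second notes: dotted whole rest = 48; quarter rest = 8; sixteenth note = 2; dotted quarter rest = 12; dotted whole rest = 48; sixteenth = 2; whole rest = 32; whole = 32; sixteenth rest = 2.
Altogether 48 + 8 + 2 + 12 + 48 + 2 + 32 + 32 + 2 = 186 thirty-second notes.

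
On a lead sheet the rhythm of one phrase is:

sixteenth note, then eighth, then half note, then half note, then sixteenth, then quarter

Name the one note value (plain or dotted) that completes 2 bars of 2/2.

2 bars of 2/2 = 32 sixteenth notes.
In sixteenth notes: sixteenth note = 1; eighth = 2; half note = 8; half note = 8; sixteenth = 1; quarter = 4.
Sum: 1 + 2 + 8 + 8 + 1 + 4 = 24.
Remaining: 32 − 24 = 8 sixteenth notes, which is a half note.

half note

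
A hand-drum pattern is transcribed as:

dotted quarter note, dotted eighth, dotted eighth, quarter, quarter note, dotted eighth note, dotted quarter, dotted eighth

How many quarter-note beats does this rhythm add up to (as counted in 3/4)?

One quarter-note beat = 4 sixteenth notes.
Each duration in sixteenth notes: dotted quarter note = 6; dotted eighth = 3; dotted eighth = 3; quarter = 4; quarter note = 4; dotted eighth note = 3; dotted quarter = 6; dotted eighth = 3.
Adding: 6 + 3 + 3 + 4 + 4 + 3 + 6 + 3 = 32.
32 ÷ 4 = 8 beats.

8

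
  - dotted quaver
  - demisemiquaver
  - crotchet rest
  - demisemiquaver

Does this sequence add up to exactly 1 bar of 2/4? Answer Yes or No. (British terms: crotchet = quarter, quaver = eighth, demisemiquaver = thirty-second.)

Yes

One bar of 2/4 = 16 thirty-second notes.
Each duration in thirty-second notes: dotted quaver = 6; demisemiquaver = 1; crotchet rest = 8; demisemiquaver = 1.
Total: 6 + 1 + 8 + 1 = 16.
16 equals 16, so the answer is Yes.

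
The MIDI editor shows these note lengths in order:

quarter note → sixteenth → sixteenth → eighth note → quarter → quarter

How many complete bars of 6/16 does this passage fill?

2

One bar of 6/16 = 6 sixteenth notes.
Working in sixteenth notes: quarter note = 4; sixteenth = 1; sixteenth = 1; eighth note = 2; quarter = 4; quarter = 4.
Altogether 4 + 1 + 1 + 2 + 4 + 4 = 16.
16 ÷ 6 = 2 complete bars with 4 left over.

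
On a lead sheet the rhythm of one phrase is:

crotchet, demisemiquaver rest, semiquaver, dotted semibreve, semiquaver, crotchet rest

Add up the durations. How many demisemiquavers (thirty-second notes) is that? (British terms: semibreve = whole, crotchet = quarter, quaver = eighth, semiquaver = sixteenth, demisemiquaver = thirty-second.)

In thirty-second notes: crotchet = 8; demisemiquaver rest = 1; semiquaver = 2; dotted semibreve = 48; semiquaver = 2; crotchet rest = 8.
Altogether 8 + 1 + 2 + 48 + 2 + 8 = 69 thirty-second notes.

69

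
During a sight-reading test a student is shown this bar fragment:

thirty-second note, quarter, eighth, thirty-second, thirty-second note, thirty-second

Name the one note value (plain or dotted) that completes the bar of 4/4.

The bar of 4/4 = 32 thirty-second notes.
Express everything in thirty-second notes: thirty-second note = 1; quarter = 8; eighth = 4; thirty-second = 1; thirty-second note = 1; thirty-second = 1.
Sum: 1 + 8 + 4 + 1 + 1 + 1 = 16.
Remaining: 32 − 16 = 16 thirty-second notes, which is a half note.

half note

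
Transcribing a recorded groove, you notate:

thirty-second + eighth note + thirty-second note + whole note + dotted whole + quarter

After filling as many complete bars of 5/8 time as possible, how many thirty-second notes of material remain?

14

One bar of 5/8 = 20 thirty-second notes.
In thirty-second notes: thirty-second = 1; eighth note = 4; thirty-second note = 1; whole note = 32; dotted whole = 48; quarter = 8.
Adding: 1 + 4 + 1 + 32 + 48 + 8 = 94.
94 ÷ 20 = 4 complete bars with 14 thirty-second notes remaining.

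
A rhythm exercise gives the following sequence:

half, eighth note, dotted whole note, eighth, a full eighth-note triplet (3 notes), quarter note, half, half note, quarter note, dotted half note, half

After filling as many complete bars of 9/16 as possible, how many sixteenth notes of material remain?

3

One bar of 9/16 = 9 sixteenth notes.
Working in sixteenth notes: half = 8; eighth note = 2; dotted whole note = 24; eighth = 2; a full eighth-note triplet (3 notes) (three triplet eighths span one quarter) = 4; quarter note = 4; half = 8; half note = 8; quarter note = 4; dotted half note = 12; half = 8.
Adding: 8 + 2 + 24 + 2 + 4 + 4 + 8 + 8 + 4 + 12 + 8 = 84.
84 ÷ 9 = 9 complete bars with 3 sixteenth notes remaining.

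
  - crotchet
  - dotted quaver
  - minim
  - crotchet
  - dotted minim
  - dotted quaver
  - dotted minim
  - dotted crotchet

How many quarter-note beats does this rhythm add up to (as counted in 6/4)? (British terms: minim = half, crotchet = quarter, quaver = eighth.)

13

One quarter-note beat = 4 sixteenth notes.
Express everything in sixteenth notes: crotchet = 4; dotted quaver = 3; minim = 8; crotchet = 4; dotted minim = 12; dotted quaver = 3; dotted minim = 12; dotted crotchet = 6.
Total: 4 + 3 + 8 + 4 + 12 + 3 + 12 + 6 = 52.
52 ÷ 4 = 13 beats.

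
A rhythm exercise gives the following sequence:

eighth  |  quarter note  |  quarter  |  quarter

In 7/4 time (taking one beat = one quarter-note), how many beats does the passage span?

One quarter-note beat = 2 eighth notes.
Convert each value to eighth notes: eighth = 1; quarter note = 2; quarter = 2; quarter = 2.
Adding: 1 + 2 + 2 + 2 = 7.
7 ÷ 2 = 3.5 beats.

3.5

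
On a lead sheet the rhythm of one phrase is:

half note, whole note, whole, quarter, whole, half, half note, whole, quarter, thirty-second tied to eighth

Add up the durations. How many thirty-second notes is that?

197

In thirty-second notes: half note = 16; whole note = 32; whole = 32; quarter = 8; whole = 32; half = 16; half note = 16; whole = 32; quarter = 8; thirty-second tied to eighth (thirty-second + eighth) = 5.
Adding: 16 + 32 + 32 + 8 + 32 + 16 + 16 + 32 + 8 + 5 = 197 thirty-second notes.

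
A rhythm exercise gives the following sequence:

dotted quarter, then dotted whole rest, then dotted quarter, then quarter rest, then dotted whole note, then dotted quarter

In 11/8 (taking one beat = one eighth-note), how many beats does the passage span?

One eighth-note beat = 2 sixteenth notes.
Express everything in sixteenth notes: dotted quarter = 6; dotted whole rest = 24; dotted quarter = 6; quarter rest = 4; dotted whole note = 24; dotted quarter = 6.
Sum: 6 + 24 + 6 + 4 + 24 + 6 = 70.
70 ÷ 2 = 35 beats.

35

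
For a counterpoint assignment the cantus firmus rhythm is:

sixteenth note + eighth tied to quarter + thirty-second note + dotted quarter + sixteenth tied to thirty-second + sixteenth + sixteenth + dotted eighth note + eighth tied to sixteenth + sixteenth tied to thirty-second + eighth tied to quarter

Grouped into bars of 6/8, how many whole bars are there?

One bar of 6/8 = 24 thirty-second notes.
In thirty-second notes: sixteenth note = 2; eighth tied to quarter (eighth + quarter) = 12; thirty-second note = 1; dotted quarter = 12; sixteenth tied to thirty-second (sixteenth + thirty-second) = 3; sixteenth = 2; sixteenth = 2; dotted eighth note = 6; eighth tied to sixteenth (eighth + sixteenth) = 6; sixteenth tied to thirty-second (sixteenth + thirty-second) = 3; eighth tied to quarter (eighth + quarter) = 12.
Total: 2 + 12 + 1 + 12 + 3 + 2 + 2 + 6 + 6 + 3 + 12 = 61.
61 ÷ 24 = 2 complete bars with 13 left over.

2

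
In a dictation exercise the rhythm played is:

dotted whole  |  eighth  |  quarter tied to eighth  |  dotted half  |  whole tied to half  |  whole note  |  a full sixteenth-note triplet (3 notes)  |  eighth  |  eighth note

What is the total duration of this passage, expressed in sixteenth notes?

90

Convert each value to sixteenth notes: dotted whole = 24; eighth = 2; quarter tied to eighth (quarter + eighth) = 6; dotted half = 12; whole tied to half (whole + half) = 24; whole note = 16; a full sixteenth-note triplet (3 notes) (three triplet sixteenths span one eighth) = 2; eighth = 2; eighth note = 2.
Altogether 24 + 2 + 6 + 12 + 24 + 16 + 2 + 2 + 2 = 90 sixteenth notes.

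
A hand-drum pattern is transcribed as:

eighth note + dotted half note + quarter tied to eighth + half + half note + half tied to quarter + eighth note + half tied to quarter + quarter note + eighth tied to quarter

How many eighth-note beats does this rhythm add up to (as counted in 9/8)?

One eighth-note beat = 2 sixteenth notes.
Working in sixteenth notes: eighth note = 2; dotted half note = 12; quarter tied to eighth (quarter + eighth) = 6; half = 8; half note = 8; half tied to quarter (half + quarter) = 12; eighth note = 2; half tied to quarter (half + quarter) = 12; quarter note = 4; eighth tied to quarter (eighth + quarter) = 6.
Sum: 2 + 12 + 6 + 8 + 8 + 12 + 2 + 12 + 4 + 6 = 72.
72 ÷ 2 = 36 beats.

36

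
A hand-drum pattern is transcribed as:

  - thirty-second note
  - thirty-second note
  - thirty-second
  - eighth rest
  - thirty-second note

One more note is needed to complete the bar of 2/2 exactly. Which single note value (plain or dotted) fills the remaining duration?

dotted half note

The bar of 2/2 = 32 thirty-second notes.
In thirty-second notes: thirty-second note = 1; thirty-second note = 1; thirty-second = 1; eighth rest = 4; thirty-second note = 1.
Total: 1 + 1 + 1 + 4 + 1 = 8.
Remaining: 32 − 8 = 24 thirty-second notes, which is a dotted half note.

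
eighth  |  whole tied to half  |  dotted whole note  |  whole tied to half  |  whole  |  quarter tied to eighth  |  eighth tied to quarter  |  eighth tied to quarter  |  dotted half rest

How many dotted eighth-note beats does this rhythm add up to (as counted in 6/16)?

40

One dotted eighth-note beat = 3 sixteenth notes.
Convert each value to sixteenth notes: eighth = 2; whole tied to half (whole + half) = 24; dotted whole note = 24; whole tied to half (whole + half) = 24; whole = 16; quarter tied to eighth (quarter + eighth) = 6; eighth tied to quarter (eighth + quarter) = 6; eighth tied to quarter (eighth + quarter) = 6; dotted half rest = 12.
Sum: 2 + 24 + 24 + 24 + 16 + 6 + 6 + 6 + 12 = 120.
120 ÷ 3 = 40 beats.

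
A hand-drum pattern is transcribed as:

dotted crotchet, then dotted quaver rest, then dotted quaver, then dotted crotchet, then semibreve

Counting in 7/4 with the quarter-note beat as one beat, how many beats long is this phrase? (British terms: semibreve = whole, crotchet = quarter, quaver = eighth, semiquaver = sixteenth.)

One quarter-note beat = 4 sixteenth notes.
In sixteenth notes: dotted crotchet = 6; dotted quaver rest = 3; dotted quaver = 3; dotted crotchet = 6; semibreve = 16.
Adding: 6 + 3 + 3 + 6 + 16 = 34.
34 ÷ 4 = 8.5 beats.

8.5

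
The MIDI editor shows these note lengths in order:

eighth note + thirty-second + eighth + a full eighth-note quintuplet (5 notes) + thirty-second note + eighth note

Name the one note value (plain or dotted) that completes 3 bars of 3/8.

dotted eighth note

3 bars of 3/8 = 36 thirty-second notes.
Working in thirty-second notes: eighth note = 4; thirty-second = 1; eighth = 4; a full eighth-note quintuplet (5 notes) (five quintuplet eighths span one half) = 16; thirty-second note = 1; eighth note = 4.
Adding: 4 + 1 + 4 + 16 + 1 + 4 = 30.
Remaining: 36 − 30 = 6 thirty-second notes, which is a dotted eighth note.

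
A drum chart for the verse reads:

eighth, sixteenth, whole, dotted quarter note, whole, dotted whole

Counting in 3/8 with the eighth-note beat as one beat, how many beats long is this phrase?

One eighth-note beat = 2 sixteenth notes.
Each duration in sixteenth notes: eighth = 2; sixteenth = 1; whole = 16; dotted quarter note = 6; whole = 16; dotted whole = 24.
Sum: 2 + 1 + 16 + 6 + 16 + 24 = 65.
65 ÷ 2 = 32.5 beats.

32.5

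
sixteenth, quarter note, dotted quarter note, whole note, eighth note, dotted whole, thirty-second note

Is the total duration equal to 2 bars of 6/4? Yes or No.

One bar of 6/4 = 48 thirty-second notes, so 2 bars = 96.
Express everything in thirty-second notes: sixteenth = 2; quarter note = 8; dotted quarter note = 12; whole note = 32; eighth note = 4; dotted whole = 48; thirty-second note = 1.
Sum: 2 + 8 + 12 + 32 + 4 + 48 + 1 = 107.
107 exceeds 96, so the answer is No.

No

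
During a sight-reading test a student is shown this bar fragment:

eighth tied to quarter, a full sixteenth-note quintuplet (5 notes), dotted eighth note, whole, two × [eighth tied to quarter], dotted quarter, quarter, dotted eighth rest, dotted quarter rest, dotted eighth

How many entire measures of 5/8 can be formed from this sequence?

One bar of 5/8 = 10 sixteenth notes.
In sixteenth notes: eighth tied to quarter (eighth + quarter) = 6; a full sixteenth-note quintuplet (5 notes) (five quintuplet sixteenths span one quarter) = 4; dotted eighth note = 3; whole = 16; eighth tied to quarter (eighth + quarter) = 6; eighth tied to quarter (eighth + quarter) = 6; dotted quarter = 6; quarter = 4; dotted eighth rest = 3; dotted quarter rest = 6; dotted eighth = 3.
Sum: 6 + 4 + 3 + 16 + 6 + 6 + 6 + 4 + 3 + 6 + 3 = 63.
63 ÷ 10 = 6 complete bars with 3 left over.

6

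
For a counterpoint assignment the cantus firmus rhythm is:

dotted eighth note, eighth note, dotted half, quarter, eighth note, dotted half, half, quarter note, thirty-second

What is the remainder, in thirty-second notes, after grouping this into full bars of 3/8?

One bar of 3/8 = 12 thirty-second notes.
Each duration in thirty-second notes: dotted eighth note = 6; eighth note = 4; dotted half = 24; quarter = 8; eighth note = 4; dotted half = 24; half = 16; quarter note = 8; thirty-second = 1.
Altogether 6 + 4 + 24 + 8 + 4 + 24 + 16 + 8 + 1 = 95.
95 ÷ 12 = 7 complete bars with 11 thirty-second notes remaining.

11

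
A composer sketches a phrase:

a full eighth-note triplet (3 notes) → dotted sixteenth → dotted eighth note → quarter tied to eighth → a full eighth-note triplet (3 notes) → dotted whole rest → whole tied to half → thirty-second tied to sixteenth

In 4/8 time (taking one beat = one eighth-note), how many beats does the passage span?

One eighth-note beat = 4 thirty-second notes.
Working in thirty-second notes: a full eighth-note triplet (3 notes) (three triplet eighths span one quarter) = 8; dotted sixteenth = 3; dotted eighth note = 6; quarter tied to eighth (quarter + eighth) = 12; a full eighth-note triplet (3 notes) (three triplet eighths span one quarter) = 8; dotted whole rest = 48; whole tied to half (whole + half) = 48; thirty-second tied to sixteenth (thirty-second + sixteenth) = 3.
Adding: 8 + 3 + 6 + 12 + 8 + 48 + 48 + 3 = 136.
136 ÷ 4 = 34 beats.

34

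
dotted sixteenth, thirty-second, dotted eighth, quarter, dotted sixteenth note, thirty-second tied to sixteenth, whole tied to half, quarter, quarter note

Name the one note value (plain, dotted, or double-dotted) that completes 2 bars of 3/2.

2 bars of 3/2 = 96 thirty-second notes.
Working in thirty-second notes: dotted sixteenth = 3; thirty-second = 1; dotted eighth = 6; quarter = 8; dotted sixteenth note = 3; thirty-second tied to sixteenth (thirty-second + sixteenth) = 3; whole tied to half (whole + half) = 48; quarter = 8; quarter note = 8.
Adding: 3 + 1 + 6 + 8 + 3 + 3 + 48 + 8 + 8 = 88.
Remaining: 96 − 88 = 8 thirty-second notes, which is a quarter note.

quarter note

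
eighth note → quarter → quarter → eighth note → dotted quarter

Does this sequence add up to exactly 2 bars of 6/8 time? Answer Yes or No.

One bar of 6/8 = 6 eighth notes, so 2 bars = 12.
Each duration in eighth notes: eighth note = 1; quarter = 2; quarter = 2; eighth note = 1; dotted quarter = 3.
Sum: 1 + 2 + 2 + 1 + 3 = 9.
9 falls short of 12, so the answer is No.

No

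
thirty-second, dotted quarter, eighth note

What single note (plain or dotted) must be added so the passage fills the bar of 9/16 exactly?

The bar of 9/16 = 18 thirty-second notes.
In thirty-second notes: thirty-second = 1; dotted quarter = 12; eighth note = 4.
Sum: 1 + 12 + 4 = 17.
Remaining: 18 − 17 = 1 thirty-second note, which is a thirty-second note.

thirty-second note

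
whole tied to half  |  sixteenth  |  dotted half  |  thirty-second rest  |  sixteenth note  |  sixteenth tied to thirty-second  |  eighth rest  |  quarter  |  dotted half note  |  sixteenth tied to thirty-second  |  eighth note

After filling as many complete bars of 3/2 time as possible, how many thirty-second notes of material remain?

One bar of 3/2 = 48 thirty-second notes.
Convert each value to thirty-second notes: whole tied to half (whole + half) = 48; sixteenth = 2; dotted half = 24; thirty-second rest = 1; sixteenth note = 2; sixteenth tied to thirty-second (sixteenth + thirty-second) = 3; eighth rest = 4; quarter = 8; dotted half note = 24; sixteenth tied to thirty-second (sixteenth + thirty-second) = 3; eighth note = 4.
Sum: 48 + 2 + 24 + 1 + 2 + 3 + 4 + 8 + 24 + 3 + 4 = 123.
123 ÷ 48 = 2 complete bars with 27 thirty-second notes remaining.

27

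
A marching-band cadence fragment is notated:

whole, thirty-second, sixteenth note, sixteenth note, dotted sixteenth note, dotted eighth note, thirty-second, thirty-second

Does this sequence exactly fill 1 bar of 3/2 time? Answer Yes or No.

Yes

One bar of 3/2 = 48 thirty-second notes.
Convert each value to thirty-second notes: whole = 32; thirty-second = 1; sixteenth note = 2; sixteenth note = 2; dotted sixteenth note = 3; dotted eighth note = 6; thirty-second = 1; thirty-second = 1.
Total: 32 + 1 + 2 + 2 + 3 + 6 + 1 + 1 = 48.
48 equals 48, so the answer is Yes.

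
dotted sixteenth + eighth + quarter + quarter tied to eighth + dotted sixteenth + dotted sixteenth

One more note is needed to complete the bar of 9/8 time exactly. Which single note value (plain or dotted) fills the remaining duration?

dotted sixteenth note

The bar of 9/8 = 36 thirty-second notes.
Convert each value to thirty-second notes: dotted sixteenth = 3; eighth = 4; quarter = 8; quarter tied to eighth (quarter + eighth) = 12; dotted sixteenth = 3; dotted sixteenth = 3.
Total: 3 + 4 + 8 + 12 + 3 + 3 = 33.
Remaining: 36 − 33 = 3 thirty-second notes, which is a dotted sixteenth note.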